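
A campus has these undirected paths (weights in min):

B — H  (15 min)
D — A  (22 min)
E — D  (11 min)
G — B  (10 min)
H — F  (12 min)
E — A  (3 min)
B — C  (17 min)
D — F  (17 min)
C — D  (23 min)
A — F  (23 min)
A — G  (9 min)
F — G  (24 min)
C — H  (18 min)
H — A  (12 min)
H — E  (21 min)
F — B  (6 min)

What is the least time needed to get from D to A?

Enumerating some paths:
D - A: 22 = 22
D - E - A: 11+3 = 14
Cheapest is D - E - A at 14 min.

14 min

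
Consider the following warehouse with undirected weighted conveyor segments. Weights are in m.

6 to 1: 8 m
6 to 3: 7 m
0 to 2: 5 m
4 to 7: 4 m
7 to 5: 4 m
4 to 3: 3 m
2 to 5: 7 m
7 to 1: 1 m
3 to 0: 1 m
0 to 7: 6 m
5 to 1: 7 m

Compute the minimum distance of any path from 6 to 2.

Compare a few routes:
6 → 1 → 7 → 5 → 2: 8+1+4+7 = 20
6 → 3 → 0 → 2: 7+1+5 = 13
6 → 1 → 7 → 0 → 2: 8+1+6+5 = 20
Cheapest is 6 → 3 → 0 → 2 at 13 m.

13 m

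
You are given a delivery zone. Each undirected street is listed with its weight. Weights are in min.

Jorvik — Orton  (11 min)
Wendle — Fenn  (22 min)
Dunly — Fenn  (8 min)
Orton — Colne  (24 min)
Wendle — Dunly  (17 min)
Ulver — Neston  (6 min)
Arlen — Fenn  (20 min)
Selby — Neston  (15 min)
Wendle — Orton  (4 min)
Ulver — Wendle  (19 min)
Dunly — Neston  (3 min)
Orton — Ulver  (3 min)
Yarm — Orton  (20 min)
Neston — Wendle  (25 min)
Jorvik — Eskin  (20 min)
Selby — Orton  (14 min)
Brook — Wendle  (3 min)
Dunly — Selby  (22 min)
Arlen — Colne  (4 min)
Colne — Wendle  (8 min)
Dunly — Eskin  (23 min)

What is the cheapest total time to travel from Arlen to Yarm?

36 min

Compare a few routes:
Arlen–Colne–Wendle–Orton–Yarm: 4+8+4+20 = 36
Arlen–Colne–Orton–Yarm: 4+24+20 = 48
Cheapest is Arlen–Colne–Wendle–Orton–Yarm at 36 min.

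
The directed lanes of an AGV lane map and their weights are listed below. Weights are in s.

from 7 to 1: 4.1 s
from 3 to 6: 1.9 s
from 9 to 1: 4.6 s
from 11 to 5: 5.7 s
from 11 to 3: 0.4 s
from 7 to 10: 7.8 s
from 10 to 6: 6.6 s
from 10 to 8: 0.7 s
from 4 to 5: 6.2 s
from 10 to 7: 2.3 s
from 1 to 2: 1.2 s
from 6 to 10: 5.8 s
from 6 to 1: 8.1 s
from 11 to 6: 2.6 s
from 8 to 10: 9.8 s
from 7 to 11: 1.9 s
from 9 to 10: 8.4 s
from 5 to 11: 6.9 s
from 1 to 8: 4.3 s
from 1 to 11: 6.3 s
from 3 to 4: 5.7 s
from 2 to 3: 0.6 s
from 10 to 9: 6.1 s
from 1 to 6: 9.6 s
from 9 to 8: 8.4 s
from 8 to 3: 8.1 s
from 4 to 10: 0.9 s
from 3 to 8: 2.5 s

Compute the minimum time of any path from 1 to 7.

Settle nodes by increasing distance from 1:
1: 0
2: 1.2  (via 1)
3: 1.8  (via 2)
6: 3.7  (via 3)
8: 4.3  (via 1)
11: 6.3  (via 1)
4: 7.5  (via 3)
10: 8.4  (via 4)
7: 10.7  (via 10)
Shortest route: 1–2–3–4–10–7 = 10.7 s.

10.7 s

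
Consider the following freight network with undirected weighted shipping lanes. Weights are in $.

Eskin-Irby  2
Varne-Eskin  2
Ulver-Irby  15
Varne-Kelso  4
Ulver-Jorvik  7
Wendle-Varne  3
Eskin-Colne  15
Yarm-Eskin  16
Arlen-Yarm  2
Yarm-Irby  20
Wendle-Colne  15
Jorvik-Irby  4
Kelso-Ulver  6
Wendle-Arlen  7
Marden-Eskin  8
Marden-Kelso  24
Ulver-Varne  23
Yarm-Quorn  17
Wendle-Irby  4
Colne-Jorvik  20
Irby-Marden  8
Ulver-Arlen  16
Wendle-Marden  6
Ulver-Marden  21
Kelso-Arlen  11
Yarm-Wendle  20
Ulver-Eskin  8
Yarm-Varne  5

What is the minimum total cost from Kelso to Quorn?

Compare a few routes:
Kelso–Varne–Wendle–Arlen–Yarm–Quorn: 4+3+7+2+17 = 33
Kelso–Varne–Yarm–Quorn: 4+5+17 = 26
Kelso–Arlen–Yarm–Quorn: 11+2+17 = 30
Cheapest is Kelso–Varne–Yarm–Quorn at $26.

$26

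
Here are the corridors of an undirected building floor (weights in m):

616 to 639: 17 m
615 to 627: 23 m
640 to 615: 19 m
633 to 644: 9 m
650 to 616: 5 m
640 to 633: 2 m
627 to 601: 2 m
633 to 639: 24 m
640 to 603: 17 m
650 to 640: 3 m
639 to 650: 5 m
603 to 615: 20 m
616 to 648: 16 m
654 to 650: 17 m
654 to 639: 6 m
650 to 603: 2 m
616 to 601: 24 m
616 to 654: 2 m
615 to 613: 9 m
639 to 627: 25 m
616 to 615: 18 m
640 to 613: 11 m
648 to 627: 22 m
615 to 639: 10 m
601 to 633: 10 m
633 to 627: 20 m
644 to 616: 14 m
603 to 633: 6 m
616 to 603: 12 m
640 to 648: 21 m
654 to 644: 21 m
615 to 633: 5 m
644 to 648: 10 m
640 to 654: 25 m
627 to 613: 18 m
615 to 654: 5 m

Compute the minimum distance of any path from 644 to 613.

Candidate routes:
644–633–640–613: 9+2+11 = 22
644–633–615–613: 9+5+9 = 23
644–616–654–615–613: 14+2+5+9 = 30
644–633–603–650–640–613: 9+6+2+3+11 = 31
The minimum is 22 m via 644–633–640–613.

22 m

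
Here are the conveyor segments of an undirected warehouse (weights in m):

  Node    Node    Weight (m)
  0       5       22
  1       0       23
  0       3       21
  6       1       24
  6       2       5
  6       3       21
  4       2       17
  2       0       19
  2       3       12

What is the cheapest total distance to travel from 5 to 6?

Candidate routes:
5–0–3–2–6: 22+21+12+5 = 60
5–0–3–6: 22+21+21 = 64
5–0–2–6: 22+19+5 = 46
5–0–1–6: 22+23+24 = 69
The minimum is 46 m via 5–0–2–6.

46 m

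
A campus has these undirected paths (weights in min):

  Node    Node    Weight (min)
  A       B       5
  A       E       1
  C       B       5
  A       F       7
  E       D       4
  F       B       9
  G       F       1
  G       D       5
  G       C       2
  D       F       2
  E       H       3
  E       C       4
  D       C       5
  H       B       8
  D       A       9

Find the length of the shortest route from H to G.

9 min

Compare a few routes:
H–E–D–G: 3+4+5 = 12
H–E–C–G: 3+4+2 = 9
H–E–D–F–G: 3+4+2+1 = 10
The minimum is 9 min via H–E–C–G.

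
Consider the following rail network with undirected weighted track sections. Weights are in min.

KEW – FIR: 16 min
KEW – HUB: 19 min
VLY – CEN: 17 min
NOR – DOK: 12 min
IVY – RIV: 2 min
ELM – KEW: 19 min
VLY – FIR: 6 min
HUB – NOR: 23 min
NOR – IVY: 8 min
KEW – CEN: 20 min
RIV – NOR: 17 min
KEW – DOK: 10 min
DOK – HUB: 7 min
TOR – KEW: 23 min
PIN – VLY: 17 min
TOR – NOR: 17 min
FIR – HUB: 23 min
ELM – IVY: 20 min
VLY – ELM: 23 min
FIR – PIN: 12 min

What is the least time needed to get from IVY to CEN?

Running Dijkstra from IVY:
IVY: 0
RIV: 2  (via IVY)
NOR: 8  (via IVY)
ELM: 20  (via IVY)
DOK: 20  (via NOR)
TOR: 25  (via NOR)
HUB: 27  (via DOK)
KEW: 30  (via DOK)
VLY: 43  (via ELM)
FIR: 46  (via KEW)
CEN: 50  (via KEW)
Shortest route: IVY–NOR–DOK–KEW–CEN = 50 min.

50 min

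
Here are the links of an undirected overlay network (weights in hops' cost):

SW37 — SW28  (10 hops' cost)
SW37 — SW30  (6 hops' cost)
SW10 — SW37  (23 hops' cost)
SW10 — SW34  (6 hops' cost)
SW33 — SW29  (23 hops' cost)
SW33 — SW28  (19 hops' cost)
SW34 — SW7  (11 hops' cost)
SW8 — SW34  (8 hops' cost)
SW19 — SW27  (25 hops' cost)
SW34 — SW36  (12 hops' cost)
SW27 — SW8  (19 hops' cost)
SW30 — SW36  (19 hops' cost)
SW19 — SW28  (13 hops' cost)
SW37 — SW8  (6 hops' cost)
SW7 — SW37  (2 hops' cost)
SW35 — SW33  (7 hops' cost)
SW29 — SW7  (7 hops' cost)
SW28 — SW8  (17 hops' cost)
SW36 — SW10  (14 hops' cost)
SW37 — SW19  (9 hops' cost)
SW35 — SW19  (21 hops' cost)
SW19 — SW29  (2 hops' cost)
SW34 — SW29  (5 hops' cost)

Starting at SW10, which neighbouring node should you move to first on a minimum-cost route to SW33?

Compare a few routes:
SW10 - SW34 - SW29 - SW33: 6+5+23 = 34
SW10 - SW34 - SW29 - SW19 - SW35 - SW33: 6+5+2+21+7 = 41
SW10 - SW34 - SW29 - SW19 - SW28 - SW33: 6+5+2+13+19 = 45
The minimum is 34 hops' cost via SW10 - SW34 - SW29 - SW33.
So from SW10 the first move is to SW34.

SW34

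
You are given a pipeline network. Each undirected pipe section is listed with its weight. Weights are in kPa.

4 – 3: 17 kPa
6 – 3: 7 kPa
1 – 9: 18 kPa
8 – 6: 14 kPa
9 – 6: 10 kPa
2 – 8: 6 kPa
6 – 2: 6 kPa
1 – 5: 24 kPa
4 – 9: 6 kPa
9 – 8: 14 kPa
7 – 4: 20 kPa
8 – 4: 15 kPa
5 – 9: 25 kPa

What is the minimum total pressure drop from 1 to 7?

44 kPa

Running Dijkstra from 1:
1: 0
9: 18  (via 1)
4: 24  (via 9)
5: 24  (via 1)
6: 28  (via 9)
8: 32  (via 9)
2: 34  (via 6)
3: 35  (via 6)
7: 44  (via 4)
Shortest route: 1–9–4–7 = 44 kPa.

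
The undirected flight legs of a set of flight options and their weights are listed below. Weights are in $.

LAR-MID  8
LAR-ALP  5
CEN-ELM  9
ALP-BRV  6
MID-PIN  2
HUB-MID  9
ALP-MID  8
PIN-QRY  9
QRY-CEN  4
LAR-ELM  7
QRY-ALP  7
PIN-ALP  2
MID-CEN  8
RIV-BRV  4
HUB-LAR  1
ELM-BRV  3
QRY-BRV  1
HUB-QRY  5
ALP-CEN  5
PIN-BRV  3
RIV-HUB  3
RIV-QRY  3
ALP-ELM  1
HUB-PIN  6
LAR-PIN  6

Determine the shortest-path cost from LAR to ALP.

Running Dijkstra from LAR:
LAR: 0
HUB: 1  (via LAR)
RIV: 4  (via HUB)
ALP: 5  (via LAR)
Shortest route: LAR → ALP = $5.

$5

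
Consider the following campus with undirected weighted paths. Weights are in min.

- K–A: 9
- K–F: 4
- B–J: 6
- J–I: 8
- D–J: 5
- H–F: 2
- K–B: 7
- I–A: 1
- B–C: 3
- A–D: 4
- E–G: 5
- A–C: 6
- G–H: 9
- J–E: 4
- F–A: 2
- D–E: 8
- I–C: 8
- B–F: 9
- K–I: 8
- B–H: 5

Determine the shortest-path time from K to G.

15 min

Shortest distances from K:
K: 0
F: 4  (via K)
A: 6  (via F)
H: 6  (via F)
B: 7  (via K)
I: 7  (via A)
C: 10  (via B)
D: 10  (via A)
J: 13  (via B)
G: 15  (via H)
Shortest route: K → F → H → G = 15 min.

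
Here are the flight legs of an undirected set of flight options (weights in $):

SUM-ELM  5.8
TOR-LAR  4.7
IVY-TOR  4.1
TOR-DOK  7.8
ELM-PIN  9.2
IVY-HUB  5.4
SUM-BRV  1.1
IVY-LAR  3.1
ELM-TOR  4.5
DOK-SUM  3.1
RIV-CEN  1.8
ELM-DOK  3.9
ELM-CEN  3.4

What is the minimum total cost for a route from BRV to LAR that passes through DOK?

Best BRV to DOK: BRV–SUM–DOK costing 4.2
Shortest DOK→LAR: DOK–TOR–LAR = 12.5
Total via DOK: 4.2 + 12.5 = $16.7.

$16.7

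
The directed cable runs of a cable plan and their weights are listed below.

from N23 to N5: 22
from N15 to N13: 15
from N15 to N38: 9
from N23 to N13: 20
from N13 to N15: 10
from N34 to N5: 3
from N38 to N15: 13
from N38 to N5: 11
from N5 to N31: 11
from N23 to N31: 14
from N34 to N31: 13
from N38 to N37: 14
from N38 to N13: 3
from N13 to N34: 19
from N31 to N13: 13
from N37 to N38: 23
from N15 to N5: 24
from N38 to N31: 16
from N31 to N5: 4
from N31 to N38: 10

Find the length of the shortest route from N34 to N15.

Running Dijkstra from N34:
N34: 0
N5: 3  (via N34)
N31: 13  (via N34)
N38: 23  (via N31)
N13: 26  (via N31)
N15: 36  (via N38)
Shortest route: N34 → N31 → N38 → N15 = 36.

36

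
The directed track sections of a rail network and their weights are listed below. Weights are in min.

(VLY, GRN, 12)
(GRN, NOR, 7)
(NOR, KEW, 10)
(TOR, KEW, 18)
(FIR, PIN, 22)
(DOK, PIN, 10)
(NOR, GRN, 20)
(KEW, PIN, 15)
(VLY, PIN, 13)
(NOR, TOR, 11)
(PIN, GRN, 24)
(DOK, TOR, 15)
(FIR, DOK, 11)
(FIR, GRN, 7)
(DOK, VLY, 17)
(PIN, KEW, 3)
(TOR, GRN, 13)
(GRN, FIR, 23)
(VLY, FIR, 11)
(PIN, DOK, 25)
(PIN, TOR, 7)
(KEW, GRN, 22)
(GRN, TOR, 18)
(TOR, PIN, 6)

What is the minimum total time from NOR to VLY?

59 min

Running Dijkstra from NOR:
NOR: 0
KEW: 10  (via NOR)
TOR: 11  (via NOR)
PIN: 17  (via TOR)
GRN: 20  (via NOR)
DOK: 42  (via PIN)
FIR: 43  (via GRN)
VLY: 59  (via DOK)
Shortest route: NOR → TOR → PIN → DOK → VLY = 59 min.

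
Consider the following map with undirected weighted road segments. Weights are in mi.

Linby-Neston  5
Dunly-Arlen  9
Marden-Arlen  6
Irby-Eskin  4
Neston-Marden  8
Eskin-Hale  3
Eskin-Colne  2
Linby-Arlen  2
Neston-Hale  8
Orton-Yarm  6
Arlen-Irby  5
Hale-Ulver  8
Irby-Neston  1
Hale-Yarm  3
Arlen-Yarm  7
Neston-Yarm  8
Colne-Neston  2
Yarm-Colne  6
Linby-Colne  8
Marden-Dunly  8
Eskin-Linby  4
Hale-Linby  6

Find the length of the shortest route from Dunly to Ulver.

Shortest distances from Dunly:
Dunly: 0
Marden: 8  (via Dunly)
Arlen: 9  (via Dunly)
Linby: 11  (via Arlen)
Irby: 14  (via Arlen)
Neston: 15  (via Irby)
Eskin: 15  (via Linby)
Yarm: 16  (via Arlen)
Colne: 17  (via Neston)
Hale: 17  (via Linby)
Orton: 22  (via Yarm)
Ulver: 25  (via Hale)
Shortest route: Dunly–Arlen–Linby–Hale–Ulver = 25 mi.

25 mi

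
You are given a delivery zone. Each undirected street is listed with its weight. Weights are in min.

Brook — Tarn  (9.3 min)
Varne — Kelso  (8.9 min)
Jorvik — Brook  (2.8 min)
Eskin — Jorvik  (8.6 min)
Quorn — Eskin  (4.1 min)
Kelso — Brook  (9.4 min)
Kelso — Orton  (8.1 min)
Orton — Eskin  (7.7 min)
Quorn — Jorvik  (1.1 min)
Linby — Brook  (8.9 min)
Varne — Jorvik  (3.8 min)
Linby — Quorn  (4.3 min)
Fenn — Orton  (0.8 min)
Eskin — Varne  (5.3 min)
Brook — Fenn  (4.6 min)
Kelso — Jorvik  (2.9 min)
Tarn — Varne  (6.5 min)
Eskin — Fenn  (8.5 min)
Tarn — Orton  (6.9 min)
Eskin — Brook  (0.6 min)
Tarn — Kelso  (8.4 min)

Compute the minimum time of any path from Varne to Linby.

9.2 min

Enumerating some paths:
Varne → Eskin → Quorn → Linby: 5.3+4.1+4.3 = 13.7
Varne → Eskin → Brook → Jorvik → Quorn → Linby: 5.3+0.6+2.8+1.1+4.3 = 14.1
Varne → Jorvik → Quorn → Linby: 3.8+1.1+4.3 = 9.2
Varne → Eskin → Brook → Linby: 5.3+0.6+8.9 = 14.8
The minimum is 9.2 min via Varne → Jorvik → Quorn → Linby.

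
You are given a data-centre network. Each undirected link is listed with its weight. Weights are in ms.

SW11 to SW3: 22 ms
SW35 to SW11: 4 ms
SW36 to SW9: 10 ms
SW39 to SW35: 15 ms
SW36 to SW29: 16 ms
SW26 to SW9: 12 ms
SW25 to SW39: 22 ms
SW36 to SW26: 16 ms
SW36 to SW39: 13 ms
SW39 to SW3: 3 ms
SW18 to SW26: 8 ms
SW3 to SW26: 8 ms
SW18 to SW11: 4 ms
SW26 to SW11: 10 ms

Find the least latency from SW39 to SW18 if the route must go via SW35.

23 ms

Best SW39 to SW35: SW39 → SW35 costing 15
Shortest SW35→SW18: SW35 → SW11 → SW18 = 8
Total via SW35: 15 + 8 = 23 ms.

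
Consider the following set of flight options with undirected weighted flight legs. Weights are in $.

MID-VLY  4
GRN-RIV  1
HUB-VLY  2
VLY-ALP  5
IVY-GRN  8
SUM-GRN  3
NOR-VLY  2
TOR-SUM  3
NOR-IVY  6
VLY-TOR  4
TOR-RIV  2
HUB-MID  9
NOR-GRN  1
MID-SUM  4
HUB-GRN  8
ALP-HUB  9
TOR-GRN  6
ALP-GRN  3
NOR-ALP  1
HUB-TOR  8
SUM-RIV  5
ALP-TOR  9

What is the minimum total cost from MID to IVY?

$12

Shortest distances from MID:
MID: 0
SUM: 4  (via MID)
VLY: 4  (via MID)
HUB: 6  (via VLY)
NOR: 6  (via VLY)
GRN: 7  (via SUM)
TOR: 7  (via SUM)
ALP: 7  (via NOR)
RIV: 8  (via GRN)
IVY: 12  (via NOR)
Shortest route: MID–VLY–NOR–IVY = $12.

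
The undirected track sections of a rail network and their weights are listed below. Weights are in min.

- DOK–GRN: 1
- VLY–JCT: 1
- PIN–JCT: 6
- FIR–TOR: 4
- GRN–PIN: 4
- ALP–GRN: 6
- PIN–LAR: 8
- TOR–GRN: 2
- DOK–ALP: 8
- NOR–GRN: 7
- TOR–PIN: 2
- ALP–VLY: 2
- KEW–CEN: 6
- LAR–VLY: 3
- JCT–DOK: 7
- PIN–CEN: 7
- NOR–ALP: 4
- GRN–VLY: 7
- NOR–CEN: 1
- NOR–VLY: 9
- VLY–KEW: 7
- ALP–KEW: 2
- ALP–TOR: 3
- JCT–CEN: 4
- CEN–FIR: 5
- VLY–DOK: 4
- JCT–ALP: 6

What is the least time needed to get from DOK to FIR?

7 min

Candidate routes:
DOK → GRN → PIN → TOR → FIR: 1+4+2+4 = 11
DOK → VLY → ALP → TOR → FIR: 4+2+3+4 = 13
DOK → GRN → NOR → CEN → FIR: 1+7+1+5 = 14
DOK → GRN → TOR → FIR: 1+2+4 = 7
Cheapest is DOK → GRN → TOR → FIR at 7 min.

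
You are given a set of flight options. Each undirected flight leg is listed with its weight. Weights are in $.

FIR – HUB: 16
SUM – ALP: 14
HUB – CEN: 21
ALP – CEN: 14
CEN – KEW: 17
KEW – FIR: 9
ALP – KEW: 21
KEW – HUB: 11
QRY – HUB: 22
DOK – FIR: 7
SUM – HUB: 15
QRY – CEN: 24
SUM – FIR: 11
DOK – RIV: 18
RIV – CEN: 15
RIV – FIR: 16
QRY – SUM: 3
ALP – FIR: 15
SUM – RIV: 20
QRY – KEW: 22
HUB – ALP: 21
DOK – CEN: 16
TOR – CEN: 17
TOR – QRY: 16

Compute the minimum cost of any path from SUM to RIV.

Enumerating some paths:
SUM - RIV: 20 = 20
SUM - FIR - RIV: 11+16 = 27
The minimum is $20 via SUM - RIV.

$20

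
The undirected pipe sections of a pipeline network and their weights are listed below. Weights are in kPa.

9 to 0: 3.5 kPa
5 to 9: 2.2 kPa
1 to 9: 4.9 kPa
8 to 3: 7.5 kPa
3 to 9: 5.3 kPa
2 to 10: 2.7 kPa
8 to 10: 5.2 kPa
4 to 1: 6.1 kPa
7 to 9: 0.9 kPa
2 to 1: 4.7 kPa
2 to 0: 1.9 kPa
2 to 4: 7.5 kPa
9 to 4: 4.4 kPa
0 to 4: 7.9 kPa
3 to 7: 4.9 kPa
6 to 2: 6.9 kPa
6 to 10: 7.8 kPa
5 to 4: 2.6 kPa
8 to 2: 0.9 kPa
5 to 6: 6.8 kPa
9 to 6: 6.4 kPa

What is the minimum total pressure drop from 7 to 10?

Shortest distances from 7:
7: 0
9: 0.9  (via 7)
5: 3.1  (via 9)
0: 4.4  (via 9)
3: 4.9  (via 7)
4: 5.3  (via 9)
1: 5.8  (via 9)
2: 6.3  (via 0)
8: 7.2  (via 2)
6: 7.3  (via 9)
10: 9  (via 2)
Shortest route: 7–9–0–2–10 = 9 kPa.

9 kPa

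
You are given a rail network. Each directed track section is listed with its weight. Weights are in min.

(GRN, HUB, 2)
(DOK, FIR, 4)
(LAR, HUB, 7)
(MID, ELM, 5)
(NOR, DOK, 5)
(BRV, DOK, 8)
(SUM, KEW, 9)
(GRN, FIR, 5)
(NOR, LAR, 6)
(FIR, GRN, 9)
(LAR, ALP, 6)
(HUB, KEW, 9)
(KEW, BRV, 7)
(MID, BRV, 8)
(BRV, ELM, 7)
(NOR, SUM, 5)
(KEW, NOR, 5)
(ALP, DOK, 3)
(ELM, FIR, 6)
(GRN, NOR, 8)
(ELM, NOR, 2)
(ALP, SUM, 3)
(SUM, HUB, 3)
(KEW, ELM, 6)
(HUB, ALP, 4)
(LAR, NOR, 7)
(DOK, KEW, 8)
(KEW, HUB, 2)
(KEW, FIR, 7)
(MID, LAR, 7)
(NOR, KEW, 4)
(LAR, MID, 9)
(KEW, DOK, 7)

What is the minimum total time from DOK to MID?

Settle nodes by increasing distance from DOK:
DOK: 0
FIR: 4  (via DOK)
KEW: 8  (via DOK)
HUB: 10  (via KEW)
NOR: 13  (via KEW)
GRN: 13  (via FIR)
ALP: 14  (via HUB)
ELM: 14  (via KEW)
BRV: 15  (via KEW)
SUM: 17  (via ALP)
LAR: 19  (via NOR)
MID: 28  (via LAR)
Shortest route: DOK–KEW–NOR–LAR–MID = 28 min.

28 min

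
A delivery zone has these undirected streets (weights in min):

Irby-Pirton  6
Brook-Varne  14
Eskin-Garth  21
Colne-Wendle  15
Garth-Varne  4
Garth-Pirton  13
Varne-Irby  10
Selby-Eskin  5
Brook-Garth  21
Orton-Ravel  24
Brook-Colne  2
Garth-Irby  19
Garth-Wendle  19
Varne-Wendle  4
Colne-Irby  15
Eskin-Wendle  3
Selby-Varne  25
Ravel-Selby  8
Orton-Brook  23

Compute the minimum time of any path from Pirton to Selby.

Shortest distances from Pirton:
Pirton: 0
Irby: 6  (via Pirton)
Garth: 13  (via Pirton)
Varne: 16  (via Irby)
Wendle: 20  (via Varne)
Colne: 21  (via Irby)
Brook: 23  (via Colne)
Eskin: 23  (via Wendle)
Selby: 28  (via Eskin)
Shortest route: Pirton–Irby–Varne–Wendle–Eskin–Selby = 28 min.

28 min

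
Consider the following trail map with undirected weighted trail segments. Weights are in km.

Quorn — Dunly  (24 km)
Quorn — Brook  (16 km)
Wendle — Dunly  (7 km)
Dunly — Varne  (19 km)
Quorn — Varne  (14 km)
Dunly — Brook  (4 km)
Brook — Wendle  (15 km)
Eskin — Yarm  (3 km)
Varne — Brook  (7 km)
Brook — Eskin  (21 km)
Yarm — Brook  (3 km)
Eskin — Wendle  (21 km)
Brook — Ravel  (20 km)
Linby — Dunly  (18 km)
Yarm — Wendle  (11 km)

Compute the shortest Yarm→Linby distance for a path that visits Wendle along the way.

36 km

Best Yarm to Wendle: Yarm–Wendle costing 11
Best Wendle to Linby: Wendle–Dunly–Linby costing 25
Total via Wendle: 11 + 25 = 36 km.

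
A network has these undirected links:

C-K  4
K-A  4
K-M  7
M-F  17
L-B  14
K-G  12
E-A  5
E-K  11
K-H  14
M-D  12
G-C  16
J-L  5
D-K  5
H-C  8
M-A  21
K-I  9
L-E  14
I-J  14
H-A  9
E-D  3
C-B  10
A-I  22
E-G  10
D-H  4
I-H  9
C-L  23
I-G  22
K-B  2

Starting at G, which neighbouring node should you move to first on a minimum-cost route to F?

Candidate routes:
G - E - D - M - F: 10+3+12+17 = 42
G - K - M - F: 12+7+17 = 36
G - E - D - K - M - F: 10+3+5+7+17 = 42
Cheapest is G - K - M - F at 36.
So from G the first move is to K.

K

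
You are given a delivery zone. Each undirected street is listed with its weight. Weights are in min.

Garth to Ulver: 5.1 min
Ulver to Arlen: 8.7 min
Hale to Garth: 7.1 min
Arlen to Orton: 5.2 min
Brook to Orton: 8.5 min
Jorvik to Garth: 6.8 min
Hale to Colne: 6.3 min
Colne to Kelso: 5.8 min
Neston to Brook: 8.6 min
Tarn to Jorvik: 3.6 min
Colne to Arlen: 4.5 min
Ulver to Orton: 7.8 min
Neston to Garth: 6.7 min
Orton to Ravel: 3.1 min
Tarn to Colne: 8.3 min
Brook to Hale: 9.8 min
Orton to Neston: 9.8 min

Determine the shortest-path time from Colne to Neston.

19.5 min

Shortest distances from Colne:
Colne: 0
Arlen: 4.5  (via Colne)
Kelso: 5.8  (via Colne)
Hale: 6.3  (via Colne)
Tarn: 8.3  (via Colne)
Orton: 9.7  (via Arlen)
Jorvik: 11.9  (via Tarn)
Ravel: 12.8  (via Orton)
Ulver: 13.2  (via Arlen)
Garth: 13.4  (via Hale)
Brook: 16.1  (via Hale)
Neston: 19.5  (via Orton)
Shortest route: Colne → Arlen → Orton → Neston = 19.5 min.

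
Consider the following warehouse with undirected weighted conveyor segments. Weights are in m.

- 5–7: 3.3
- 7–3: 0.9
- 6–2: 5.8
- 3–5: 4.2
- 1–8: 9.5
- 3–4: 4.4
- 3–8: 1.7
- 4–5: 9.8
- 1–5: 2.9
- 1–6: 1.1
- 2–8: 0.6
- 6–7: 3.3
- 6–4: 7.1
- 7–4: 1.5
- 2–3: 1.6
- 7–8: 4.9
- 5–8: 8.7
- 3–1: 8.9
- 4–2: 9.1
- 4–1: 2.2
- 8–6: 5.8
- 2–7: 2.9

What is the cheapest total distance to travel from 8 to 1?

6.3 m

Running Dijkstra from 8:
8: 0
2: 0.6  (via 8)
3: 1.7  (via 8)
7: 2.6  (via 3)
4: 4.1  (via 7)
6: 5.8  (via 8)
5: 5.9  (via 3)
1: 6.3  (via 4)
Shortest route: 8 → 3 → 7 → 4 → 1 = 6.3 m.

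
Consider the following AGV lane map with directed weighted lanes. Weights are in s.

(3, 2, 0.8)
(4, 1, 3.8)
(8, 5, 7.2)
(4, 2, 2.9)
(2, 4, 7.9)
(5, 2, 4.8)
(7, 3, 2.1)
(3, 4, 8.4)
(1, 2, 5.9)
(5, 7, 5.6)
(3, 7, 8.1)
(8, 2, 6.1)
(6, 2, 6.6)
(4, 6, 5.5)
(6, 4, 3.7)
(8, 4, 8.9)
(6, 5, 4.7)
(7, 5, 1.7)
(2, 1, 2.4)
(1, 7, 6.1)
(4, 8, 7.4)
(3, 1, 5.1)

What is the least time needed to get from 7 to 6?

16 s

Enumerating some paths:
7 - 3 - 2 - 4 - 6: 2.1+0.8+7.9+5.5 = 16.3
7 - 3 - 4 - 6: 2.1+8.4+5.5 = 16
The minimum is 16 s via 7 - 3 - 4 - 6.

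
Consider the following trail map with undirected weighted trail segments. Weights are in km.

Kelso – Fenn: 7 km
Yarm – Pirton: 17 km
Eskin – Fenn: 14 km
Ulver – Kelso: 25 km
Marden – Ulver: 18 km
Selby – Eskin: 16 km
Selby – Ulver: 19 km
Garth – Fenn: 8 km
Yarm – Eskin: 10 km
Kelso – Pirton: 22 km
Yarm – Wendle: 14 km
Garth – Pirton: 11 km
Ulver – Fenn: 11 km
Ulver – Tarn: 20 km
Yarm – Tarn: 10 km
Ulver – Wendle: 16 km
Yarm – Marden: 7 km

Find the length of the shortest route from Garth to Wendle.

Running Dijkstra from Garth:
Garth: 0
Fenn: 8  (via Garth)
Pirton: 11  (via Garth)
Kelso: 15  (via Fenn)
Ulver: 19  (via Fenn)
Eskin: 22  (via Fenn)
Yarm: 28  (via Pirton)
Marden: 35  (via Yarm)
Wendle: 35  (via Ulver)
Shortest route: Garth–Fenn–Ulver–Wendle = 35 km.

35 km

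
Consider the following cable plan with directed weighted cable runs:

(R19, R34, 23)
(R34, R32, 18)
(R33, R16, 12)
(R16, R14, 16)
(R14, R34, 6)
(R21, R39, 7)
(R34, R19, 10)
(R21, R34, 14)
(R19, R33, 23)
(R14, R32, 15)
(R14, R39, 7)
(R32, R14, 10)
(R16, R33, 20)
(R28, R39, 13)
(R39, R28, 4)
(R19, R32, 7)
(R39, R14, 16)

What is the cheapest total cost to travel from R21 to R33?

Running Dijkstra from R21:
R21: 0
R39: 7  (via R21)
R28: 11  (via R39)
R34: 14  (via R21)
R14: 23  (via R39)
R19: 24  (via R34)
R32: 31  (via R19)
R33: 47  (via R19)
Shortest route: R21 → R34 → R19 → R33 = 47.

47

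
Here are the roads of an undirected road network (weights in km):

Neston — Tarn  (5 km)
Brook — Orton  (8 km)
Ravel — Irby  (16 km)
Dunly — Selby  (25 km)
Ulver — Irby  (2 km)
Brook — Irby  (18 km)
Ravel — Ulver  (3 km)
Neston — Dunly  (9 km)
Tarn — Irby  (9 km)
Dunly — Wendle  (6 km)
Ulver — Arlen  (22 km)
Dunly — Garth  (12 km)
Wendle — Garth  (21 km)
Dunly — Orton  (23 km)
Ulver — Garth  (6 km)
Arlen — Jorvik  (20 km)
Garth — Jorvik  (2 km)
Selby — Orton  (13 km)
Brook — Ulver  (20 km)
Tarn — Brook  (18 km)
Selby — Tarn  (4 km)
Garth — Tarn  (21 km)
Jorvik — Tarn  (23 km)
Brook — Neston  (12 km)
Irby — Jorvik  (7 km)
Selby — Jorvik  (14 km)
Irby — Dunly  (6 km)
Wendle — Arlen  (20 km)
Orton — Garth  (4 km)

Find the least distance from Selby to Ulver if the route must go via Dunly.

Best Selby to Dunly: Selby–Tarn–Neston–Dunly costing 18
Best Dunly to Ulver: Dunly–Irby–Ulver costing 8
Total via Dunly: 18 + 8 = 26 km.

26 km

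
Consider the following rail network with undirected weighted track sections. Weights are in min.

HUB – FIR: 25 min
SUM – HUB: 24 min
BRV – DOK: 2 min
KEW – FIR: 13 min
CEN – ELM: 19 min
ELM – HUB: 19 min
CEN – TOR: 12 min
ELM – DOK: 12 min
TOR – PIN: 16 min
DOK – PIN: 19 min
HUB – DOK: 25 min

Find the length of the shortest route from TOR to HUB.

50 min

Candidate routes:
TOR–PIN–DOK–HUB: 16+19+25 = 60
TOR–PIN–DOK–ELM–HUB: 16+19+12+19 = 66
TOR–CEN–ELM–DOK–HUB: 12+19+12+25 = 68
TOR–CEN–ELM–HUB: 12+19+19 = 50
The minimum is 50 min via TOR–CEN–ELM–HUB.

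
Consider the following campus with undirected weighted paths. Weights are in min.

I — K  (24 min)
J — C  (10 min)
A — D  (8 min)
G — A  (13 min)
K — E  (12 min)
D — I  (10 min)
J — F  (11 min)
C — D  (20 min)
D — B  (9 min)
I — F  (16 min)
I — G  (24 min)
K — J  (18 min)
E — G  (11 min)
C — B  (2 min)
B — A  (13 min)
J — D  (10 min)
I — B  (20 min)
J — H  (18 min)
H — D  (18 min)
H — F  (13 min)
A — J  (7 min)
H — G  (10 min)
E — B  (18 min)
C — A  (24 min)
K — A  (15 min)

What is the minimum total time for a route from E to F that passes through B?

41 min

Best E to B: E–B costing 18
Shortest B→F: B–C–J–F = 23
Total via B: 18 + 23 = 41 min.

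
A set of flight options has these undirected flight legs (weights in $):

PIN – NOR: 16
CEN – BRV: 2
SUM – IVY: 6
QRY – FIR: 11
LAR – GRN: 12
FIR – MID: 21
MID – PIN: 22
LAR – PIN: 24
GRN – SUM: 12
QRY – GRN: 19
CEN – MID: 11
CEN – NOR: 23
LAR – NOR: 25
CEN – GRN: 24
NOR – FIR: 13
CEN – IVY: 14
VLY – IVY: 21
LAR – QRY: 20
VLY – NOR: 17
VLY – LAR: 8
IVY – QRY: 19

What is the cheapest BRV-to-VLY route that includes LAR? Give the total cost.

Best BRV to LAR: BRV → CEN → GRN → LAR costing 38
Best LAR to VLY: LAR → VLY costing 8
Total via LAR: 38 + 8 = $46.

$46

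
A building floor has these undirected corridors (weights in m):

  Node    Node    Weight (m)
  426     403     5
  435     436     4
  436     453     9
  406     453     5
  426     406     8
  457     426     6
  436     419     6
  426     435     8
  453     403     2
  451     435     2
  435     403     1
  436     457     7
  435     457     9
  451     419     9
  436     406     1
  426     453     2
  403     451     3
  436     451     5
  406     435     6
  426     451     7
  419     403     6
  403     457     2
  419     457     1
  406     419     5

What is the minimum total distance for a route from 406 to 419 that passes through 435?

Best 406 to 435: 406–436–435 costing 5
Best 435 to 419: 435–403–457–419 costing 4
Total via 435: 5 + 4 = 9 m.

9 m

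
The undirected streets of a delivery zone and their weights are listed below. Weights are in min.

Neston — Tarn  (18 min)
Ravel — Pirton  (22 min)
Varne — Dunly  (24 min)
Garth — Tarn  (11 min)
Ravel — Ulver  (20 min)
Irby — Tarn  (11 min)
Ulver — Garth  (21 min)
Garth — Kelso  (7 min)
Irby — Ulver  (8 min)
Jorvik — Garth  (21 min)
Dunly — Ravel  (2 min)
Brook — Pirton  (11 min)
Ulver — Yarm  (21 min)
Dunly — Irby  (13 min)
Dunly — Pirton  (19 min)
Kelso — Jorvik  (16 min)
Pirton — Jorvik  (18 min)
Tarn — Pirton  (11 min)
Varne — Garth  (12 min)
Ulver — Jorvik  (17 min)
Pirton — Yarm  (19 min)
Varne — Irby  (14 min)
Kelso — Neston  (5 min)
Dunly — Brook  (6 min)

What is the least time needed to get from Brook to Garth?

Settle nodes by increasing distance from Brook:
Brook: 0
Dunly: 6  (via Brook)
Ravel: 8  (via Dunly)
Pirton: 11  (via Brook)
Irby: 19  (via Dunly)
Tarn: 22  (via Pirton)
Ulver: 27  (via Irby)
Jorvik: 29  (via Pirton)
Yarm: 30  (via Pirton)
Varne: 30  (via Dunly)
Garth: 33  (via Tarn)
Shortest route: Brook–Pirton–Tarn–Garth = 33 min.

33 min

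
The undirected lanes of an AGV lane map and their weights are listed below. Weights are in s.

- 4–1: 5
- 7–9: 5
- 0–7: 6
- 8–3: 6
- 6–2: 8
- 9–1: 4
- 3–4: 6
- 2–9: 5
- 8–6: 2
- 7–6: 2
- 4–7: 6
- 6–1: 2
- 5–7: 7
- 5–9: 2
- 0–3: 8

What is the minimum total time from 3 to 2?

16 s

Settle nodes by increasing distance from 3:
3: 0
4: 6  (via 3)
8: 6  (via 3)
0: 8  (via 3)
6: 8  (via 8)
1: 10  (via 6)
7: 10  (via 6)
9: 14  (via 1)
2: 16  (via 6)
Shortest route: 3–8–6–2 = 16 s.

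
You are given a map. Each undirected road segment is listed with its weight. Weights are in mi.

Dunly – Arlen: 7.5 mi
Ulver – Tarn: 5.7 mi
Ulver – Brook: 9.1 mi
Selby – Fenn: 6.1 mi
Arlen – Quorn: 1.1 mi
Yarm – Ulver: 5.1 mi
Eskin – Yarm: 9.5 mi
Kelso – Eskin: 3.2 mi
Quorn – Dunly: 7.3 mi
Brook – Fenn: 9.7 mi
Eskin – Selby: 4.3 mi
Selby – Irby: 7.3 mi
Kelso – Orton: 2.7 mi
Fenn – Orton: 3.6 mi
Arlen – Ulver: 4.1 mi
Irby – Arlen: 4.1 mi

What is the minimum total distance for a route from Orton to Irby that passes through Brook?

30.6 mi

Shortest Orton→Brook: Orton–Fenn–Brook = 13.3
Best Brook to Irby: Brook–Ulver–Arlen–Irby costing 17.3
Total via Brook: 13.3 + 17.3 = 30.6 mi.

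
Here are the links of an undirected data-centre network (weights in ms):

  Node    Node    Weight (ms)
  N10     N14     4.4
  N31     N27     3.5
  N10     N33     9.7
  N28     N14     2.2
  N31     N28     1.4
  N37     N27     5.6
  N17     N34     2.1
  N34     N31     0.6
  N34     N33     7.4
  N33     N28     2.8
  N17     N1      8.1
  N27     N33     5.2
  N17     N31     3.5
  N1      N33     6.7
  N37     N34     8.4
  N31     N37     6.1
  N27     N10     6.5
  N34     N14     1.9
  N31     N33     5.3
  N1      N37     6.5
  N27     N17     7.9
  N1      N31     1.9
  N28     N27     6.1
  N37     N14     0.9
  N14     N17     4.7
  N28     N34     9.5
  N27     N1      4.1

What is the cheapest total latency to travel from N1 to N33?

6.1 ms

Enumerating some paths:
N1 - N33: 6.7 = 6.7
N1 - N31 - N28 - N33: 1.9+1.4+2.8 = 6.1
N1 - N31 - N33: 1.9+5.3 = 7.2
Cheapest is N1 - N31 - N28 - N33 at 6.1 ms.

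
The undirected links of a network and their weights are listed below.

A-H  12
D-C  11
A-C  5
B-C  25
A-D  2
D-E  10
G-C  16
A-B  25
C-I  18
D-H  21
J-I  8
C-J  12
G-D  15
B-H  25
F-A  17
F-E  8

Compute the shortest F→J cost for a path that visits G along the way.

61

Best F to G: F–E–D–G costing 33
Shortest G→J: G–C–J = 28
Total via G: 33 + 28 = 61.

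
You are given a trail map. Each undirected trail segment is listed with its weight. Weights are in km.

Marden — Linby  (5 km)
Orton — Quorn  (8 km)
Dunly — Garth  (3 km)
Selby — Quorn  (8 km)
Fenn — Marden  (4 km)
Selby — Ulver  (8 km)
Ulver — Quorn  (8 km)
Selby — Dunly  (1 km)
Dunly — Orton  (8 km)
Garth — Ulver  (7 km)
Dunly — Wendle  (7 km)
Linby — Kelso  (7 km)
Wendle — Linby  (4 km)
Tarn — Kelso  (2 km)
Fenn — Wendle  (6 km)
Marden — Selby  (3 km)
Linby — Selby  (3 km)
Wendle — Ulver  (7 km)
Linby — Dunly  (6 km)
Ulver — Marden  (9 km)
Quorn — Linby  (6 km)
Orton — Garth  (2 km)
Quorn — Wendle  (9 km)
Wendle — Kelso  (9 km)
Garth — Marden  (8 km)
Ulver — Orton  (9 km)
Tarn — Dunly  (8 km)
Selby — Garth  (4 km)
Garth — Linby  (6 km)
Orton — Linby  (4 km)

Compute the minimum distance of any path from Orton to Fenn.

13 km

Compare a few routes:
Orton - Garth - Marden - Fenn: 2+8+4 = 14
Orton - Linby - Selby - Marden - Fenn: 4+3+3+4 = 14
Orton - Linby - Marden - Fenn: 4+5+4 = 13
Cheapest is Orton - Linby - Marden - Fenn at 13 km.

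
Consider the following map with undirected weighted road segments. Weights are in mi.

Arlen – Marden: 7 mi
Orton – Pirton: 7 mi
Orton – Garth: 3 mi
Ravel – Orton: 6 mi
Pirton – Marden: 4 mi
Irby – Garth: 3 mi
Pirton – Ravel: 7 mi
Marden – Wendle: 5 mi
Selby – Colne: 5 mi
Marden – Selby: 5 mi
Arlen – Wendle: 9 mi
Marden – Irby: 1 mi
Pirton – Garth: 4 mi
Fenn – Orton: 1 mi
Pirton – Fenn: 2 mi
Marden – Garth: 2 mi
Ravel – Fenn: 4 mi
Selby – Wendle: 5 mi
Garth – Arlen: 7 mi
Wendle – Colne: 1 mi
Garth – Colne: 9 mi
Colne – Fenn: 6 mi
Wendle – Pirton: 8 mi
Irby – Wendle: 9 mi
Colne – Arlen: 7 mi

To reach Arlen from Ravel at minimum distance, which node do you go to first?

Enumerating some paths:
Ravel → Fenn → Orton → Garth → Arlen: 4+1+3+7 = 15
Ravel → Orton → Garth → Arlen: 6+3+7 = 16
Ravel → Fenn → Orton → Garth → Marden → Arlen: 4+1+3+2+7 = 17
The minimum is 15 mi via Ravel → Fenn → Orton → Garth → Arlen.
So from Ravel the first move is to Fenn.

Fenn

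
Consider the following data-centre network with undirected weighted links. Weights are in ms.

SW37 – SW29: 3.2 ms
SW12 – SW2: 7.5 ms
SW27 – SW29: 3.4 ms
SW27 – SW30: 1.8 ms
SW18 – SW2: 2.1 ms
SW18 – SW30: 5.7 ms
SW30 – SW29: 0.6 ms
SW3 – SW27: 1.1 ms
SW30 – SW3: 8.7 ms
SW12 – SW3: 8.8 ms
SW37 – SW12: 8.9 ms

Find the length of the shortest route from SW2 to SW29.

Settle nodes by increasing distance from SW2:
SW2: 0
SW18: 2.1  (via SW2)
SW12: 7.5  (via SW2)
SW30: 7.8  (via SW18)
SW29: 8.4  (via SW30)
Shortest route: SW2 → SW18 → SW30 → SW29 = 8.4 ms.

8.4 ms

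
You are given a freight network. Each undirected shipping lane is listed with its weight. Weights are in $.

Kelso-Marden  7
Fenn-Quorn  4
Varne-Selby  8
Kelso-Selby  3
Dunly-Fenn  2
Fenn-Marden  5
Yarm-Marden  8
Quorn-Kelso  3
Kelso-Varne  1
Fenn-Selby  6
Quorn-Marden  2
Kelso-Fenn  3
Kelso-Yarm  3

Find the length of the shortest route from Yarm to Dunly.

$8

Compare a few routes:
Yarm–Kelso–Selby–Fenn–Dunly: 3+3+6+2 = 14
Yarm–Kelso–Quorn–Fenn–Dunly: 3+3+4+2 = 12
Yarm–Kelso–Quorn–Marden–Fenn–Dunly: 3+3+2+5+2 = 15
Yarm–Kelso–Fenn–Dunly: 3+3+2 = 8
The minimum is $8 via Yarm–Kelso–Fenn–Dunly.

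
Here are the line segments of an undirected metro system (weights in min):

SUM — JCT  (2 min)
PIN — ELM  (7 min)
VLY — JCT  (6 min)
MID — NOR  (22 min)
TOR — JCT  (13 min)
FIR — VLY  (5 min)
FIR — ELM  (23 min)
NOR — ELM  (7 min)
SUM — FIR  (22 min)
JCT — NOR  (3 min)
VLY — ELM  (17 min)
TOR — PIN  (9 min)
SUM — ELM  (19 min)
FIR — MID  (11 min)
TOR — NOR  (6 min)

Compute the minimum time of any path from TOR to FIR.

Compare a few routes:
TOR - JCT - VLY - FIR: 13+6+5 = 24
TOR - NOR - JCT - VLY - FIR: 6+3+6+5 = 20
The minimum is 20 min via TOR - NOR - JCT - VLY - FIR.

20 min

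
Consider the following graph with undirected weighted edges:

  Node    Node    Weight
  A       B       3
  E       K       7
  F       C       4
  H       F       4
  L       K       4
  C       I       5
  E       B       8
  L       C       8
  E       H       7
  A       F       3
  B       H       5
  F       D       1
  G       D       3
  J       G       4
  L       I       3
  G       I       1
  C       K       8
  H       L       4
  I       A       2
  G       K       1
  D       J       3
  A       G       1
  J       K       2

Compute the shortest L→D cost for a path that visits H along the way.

Shortest L→H: L → H = 4
Shortest H→D: H → F → D = 5
Total via H: 4 + 5 = 9.

9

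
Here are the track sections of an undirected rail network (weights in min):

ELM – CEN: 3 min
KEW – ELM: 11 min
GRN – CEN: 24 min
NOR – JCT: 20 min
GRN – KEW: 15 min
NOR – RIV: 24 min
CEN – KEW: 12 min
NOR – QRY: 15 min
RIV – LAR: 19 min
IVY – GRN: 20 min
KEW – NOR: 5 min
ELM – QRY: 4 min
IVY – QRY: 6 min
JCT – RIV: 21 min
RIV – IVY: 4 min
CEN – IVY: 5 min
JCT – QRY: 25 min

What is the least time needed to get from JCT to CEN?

Candidate routes:
JCT - RIV - IVY - CEN: 21+4+5 = 30
JCT - QRY - IVY - CEN: 25+6+5 = 36
JCT - QRY - ELM - CEN: 25+4+3 = 32
The minimum is 30 min via JCT - RIV - IVY - CEN.

30 min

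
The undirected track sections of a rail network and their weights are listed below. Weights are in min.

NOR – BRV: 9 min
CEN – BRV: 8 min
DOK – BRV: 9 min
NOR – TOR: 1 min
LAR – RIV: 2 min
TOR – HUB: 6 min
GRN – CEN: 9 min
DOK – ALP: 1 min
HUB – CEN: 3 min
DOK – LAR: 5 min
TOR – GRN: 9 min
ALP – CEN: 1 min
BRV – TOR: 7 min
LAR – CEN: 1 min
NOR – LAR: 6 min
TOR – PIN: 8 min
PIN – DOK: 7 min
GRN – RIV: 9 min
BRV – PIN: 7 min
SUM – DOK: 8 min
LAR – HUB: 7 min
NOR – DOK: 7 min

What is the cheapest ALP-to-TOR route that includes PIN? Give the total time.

Best ALP to PIN: ALP → DOK → PIN costing 8
Shortest PIN→TOR: PIN → TOR = 8
Total via PIN: 8 + 8 = 16 min.

16 min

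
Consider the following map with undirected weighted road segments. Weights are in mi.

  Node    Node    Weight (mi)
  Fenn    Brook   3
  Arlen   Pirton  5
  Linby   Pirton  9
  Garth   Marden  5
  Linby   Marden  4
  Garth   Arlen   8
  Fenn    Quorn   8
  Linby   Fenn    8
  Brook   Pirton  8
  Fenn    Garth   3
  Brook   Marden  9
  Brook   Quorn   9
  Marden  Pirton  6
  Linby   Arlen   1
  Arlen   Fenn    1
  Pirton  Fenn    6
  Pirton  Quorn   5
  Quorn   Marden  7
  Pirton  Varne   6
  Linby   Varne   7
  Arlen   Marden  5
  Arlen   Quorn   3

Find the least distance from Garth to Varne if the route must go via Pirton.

15 mi

Shortest Garth→Pirton: Garth → Fenn → Pirton = 9
Best Pirton to Varne: Pirton → Varne costing 6
Total via Pirton: 9 + 6 = 15 mi.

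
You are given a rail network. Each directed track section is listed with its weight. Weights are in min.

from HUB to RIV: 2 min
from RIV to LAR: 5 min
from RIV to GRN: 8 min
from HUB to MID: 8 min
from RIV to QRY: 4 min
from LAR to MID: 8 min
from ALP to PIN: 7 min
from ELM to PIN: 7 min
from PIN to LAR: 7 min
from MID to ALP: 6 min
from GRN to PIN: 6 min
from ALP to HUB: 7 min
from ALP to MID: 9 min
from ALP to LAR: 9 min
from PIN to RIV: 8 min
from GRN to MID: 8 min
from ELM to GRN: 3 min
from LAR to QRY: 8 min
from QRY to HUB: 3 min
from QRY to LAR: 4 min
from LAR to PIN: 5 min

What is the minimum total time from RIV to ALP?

19 min

Shortest distances from RIV:
RIV: 0
QRY: 4  (via RIV)
LAR: 5  (via RIV)
HUB: 7  (via QRY)
GRN: 8  (via RIV)
PIN: 10  (via LAR)
MID: 13  (via LAR)
ALP: 19  (via MID)
Shortest route: RIV → LAR → MID → ALP = 19 min.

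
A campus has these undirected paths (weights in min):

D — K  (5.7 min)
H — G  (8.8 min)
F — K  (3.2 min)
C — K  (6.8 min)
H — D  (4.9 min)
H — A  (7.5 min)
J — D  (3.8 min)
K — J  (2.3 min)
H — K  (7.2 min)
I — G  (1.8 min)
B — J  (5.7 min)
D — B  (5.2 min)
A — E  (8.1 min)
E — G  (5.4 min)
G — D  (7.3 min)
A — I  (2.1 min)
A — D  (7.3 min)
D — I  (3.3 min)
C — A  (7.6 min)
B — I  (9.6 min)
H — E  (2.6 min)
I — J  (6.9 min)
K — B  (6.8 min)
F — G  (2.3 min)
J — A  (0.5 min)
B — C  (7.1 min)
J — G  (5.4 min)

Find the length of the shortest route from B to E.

12.7 min

Candidate routes:
B → J → A → I → G → E: 5.7+0.5+2.1+1.8+5.4 = 15.5
B → J → A → E: 5.7+0.5+8.1 = 14.3
B → D → H → E: 5.2+4.9+2.6 = 12.7
The minimum is 12.7 min via B → D → H → E.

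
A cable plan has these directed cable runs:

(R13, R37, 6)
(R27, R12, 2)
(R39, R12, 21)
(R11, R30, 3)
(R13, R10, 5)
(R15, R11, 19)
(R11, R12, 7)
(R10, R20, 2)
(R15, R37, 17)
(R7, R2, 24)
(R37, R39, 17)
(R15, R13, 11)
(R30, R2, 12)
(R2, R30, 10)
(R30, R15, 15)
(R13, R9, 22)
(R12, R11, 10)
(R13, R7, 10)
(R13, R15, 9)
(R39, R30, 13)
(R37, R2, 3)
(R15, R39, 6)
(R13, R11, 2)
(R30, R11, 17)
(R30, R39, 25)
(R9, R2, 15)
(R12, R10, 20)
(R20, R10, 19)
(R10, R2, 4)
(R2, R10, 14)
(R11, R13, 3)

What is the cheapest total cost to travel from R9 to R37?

51

Shortest distances from R9:
R9: 0
R2: 15  (via R9)
R30: 25  (via R2)
R10: 29  (via R2)
R20: 31  (via R10)
R15: 40  (via R30)
R11: 42  (via R30)
R13: 45  (via R11)
R39: 46  (via R15)
R12: 49  (via R11)
R37: 51  (via R13)
Shortest route: R9–R2–R30–R11–R13–R37 = 51.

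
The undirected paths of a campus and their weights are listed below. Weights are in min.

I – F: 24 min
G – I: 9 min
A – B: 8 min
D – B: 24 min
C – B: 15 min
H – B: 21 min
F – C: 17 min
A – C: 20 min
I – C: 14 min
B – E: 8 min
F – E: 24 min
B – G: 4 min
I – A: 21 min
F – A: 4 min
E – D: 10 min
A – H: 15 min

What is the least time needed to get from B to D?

Candidate routes:
B - D: 24 = 24
B - E - D: 8+10 = 18
Cheapest is B - E - D at 18 min.

18 min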